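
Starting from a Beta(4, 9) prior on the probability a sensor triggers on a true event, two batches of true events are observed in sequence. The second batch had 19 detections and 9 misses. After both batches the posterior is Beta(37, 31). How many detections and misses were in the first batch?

Sequential conjugate updates are equivalent to a single update on the pooled data, so total successes = posterior α − prior α and total failures = posterior β − prior β.
Total across both batches: 37−4=33 detections, 31−9=22 misses.
Subtract the second batch: 33−19=14 detections and 22−9=13 misses.

14 detections and 13 misses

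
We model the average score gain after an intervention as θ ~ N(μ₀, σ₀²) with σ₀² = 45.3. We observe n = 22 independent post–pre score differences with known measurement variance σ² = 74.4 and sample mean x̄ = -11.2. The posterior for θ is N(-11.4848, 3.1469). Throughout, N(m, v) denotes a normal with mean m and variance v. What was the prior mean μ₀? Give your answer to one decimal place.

The posterior mean is a precision-weighted average: μ_n = (τ₀μ₀ + τ_data·x̄)/(τ₀+τ_data), with τ₀=1/σ₀² and τ_data=n/σ².
Here τ₀ = 1/45.3 = 0.022075 and τ_data = 22/74.4 = 0.295699, so τ_n = 0.317774.
Rearranging for μ₀: μ₀ = (μ_n·τ_n − τ_data·x̄)/τ₀ = (-11.4848·0.317774 − 0.295699·-11.2) / 0.022075 = -0.337742/0.022075 ≈ -15.3.

μ₀ = -15.3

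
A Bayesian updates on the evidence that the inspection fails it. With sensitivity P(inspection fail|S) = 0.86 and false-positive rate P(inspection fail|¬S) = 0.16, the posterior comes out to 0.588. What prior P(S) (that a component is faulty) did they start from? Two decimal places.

P(S) = 0.21

Bayes' rule in odds form gives O(S|E) = O(S)·[P(E|S)/P(E|¬S)], hence O(S) = O(S|E)/LR.
Posterior odds = 0.588/(1−0.588) = 1.4272. LR = 0.86/0.16 = 5.3750.
Prior odds = 1.4272/5.3750 = 0.2655, so P(S) = 0.2655/(1+0.2655) ≈ 0.21.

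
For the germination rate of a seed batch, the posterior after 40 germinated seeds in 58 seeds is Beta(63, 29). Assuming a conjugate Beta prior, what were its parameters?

Beta(23, 11)

Under Beta–binomial conjugacy the posterior parameters are (a+s, b+f).
So a = 63 − 40 = 23 and b = 29 − 18 = 11.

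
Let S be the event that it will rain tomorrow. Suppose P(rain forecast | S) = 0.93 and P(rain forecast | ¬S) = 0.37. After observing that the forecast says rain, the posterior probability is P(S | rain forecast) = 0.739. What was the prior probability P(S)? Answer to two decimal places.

In odds form, posterior odds = prior odds × likelihood ratio, so prior odds = posterior odds ÷ LR.
Posterior odds = 0.739/(1−0.739) = 2.8314. LR = 0.93/0.37 = 2.5135.
Prior odds = 2.8314/2.5135 = 1.1265, so P(S) = 1.1265/(1+1.1265) ≈ 0.53.

P(S) = 0.53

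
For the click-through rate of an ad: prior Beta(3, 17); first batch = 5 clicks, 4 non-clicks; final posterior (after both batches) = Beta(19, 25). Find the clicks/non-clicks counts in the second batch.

Sequential conjugate updates are equivalent to a single update on the pooled data, so total successes = posterior α − prior α and total failures = posterior β − prior β.
Total across both batches: 19−3=16 clicks, 25−17=8 non-clicks.
Subtract the first batch: 16−5=11 clicks and 8−4=4 non-clicks.

11 clicks and 4 non-clicks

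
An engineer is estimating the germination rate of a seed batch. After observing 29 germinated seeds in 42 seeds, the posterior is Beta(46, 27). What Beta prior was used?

Beta is conjugate to the binomial likelihood: posterior = Beta(a+s, b+f).
Subtract the data counts: 46−29=17, 27−13=14.

Beta(17, 14)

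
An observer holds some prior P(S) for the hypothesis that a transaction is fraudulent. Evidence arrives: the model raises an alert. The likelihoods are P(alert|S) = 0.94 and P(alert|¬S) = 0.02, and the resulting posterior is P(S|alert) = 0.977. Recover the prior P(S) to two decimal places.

Bayes' rule in odds form gives O(S|E) = O(S)·[P(E|S)/P(E|¬S)], hence O(S) = O(S|E)/LR.
Posterior odds = 0.977/(1−0.977) = 42.4783. LR = 0.94/0.02 = 47.0000.
Prior odds = 42.4783/47.0000 = 0.9038, so P(S) = 0.9038/(1+0.9038) ≈ 0.47.

P(S) = 0.47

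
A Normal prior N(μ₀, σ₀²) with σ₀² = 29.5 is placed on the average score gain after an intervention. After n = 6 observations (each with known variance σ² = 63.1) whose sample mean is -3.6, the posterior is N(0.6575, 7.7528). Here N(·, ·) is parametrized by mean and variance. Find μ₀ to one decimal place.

The posterior mean is a precision-weighted average: μ_n = (τ₀μ₀ + τ_data·x̄)/(τ₀+τ_data), with τ₀=1/σ₀² and τ_data=n/σ².
Here τ₀ = 1/29.5 = 0.033898 and τ_data = 6/63.1 = 0.095087, so τ_n = 0.128985.
Rearranging for μ₀: μ₀ = (μ_n·τ_n − τ_data·x̄)/τ₀ = (0.6575·0.128985 − 0.095087·-3.6) / 0.033898 = 0.427121/0.033898 ≈ 12.6.

μ₀ = 12.6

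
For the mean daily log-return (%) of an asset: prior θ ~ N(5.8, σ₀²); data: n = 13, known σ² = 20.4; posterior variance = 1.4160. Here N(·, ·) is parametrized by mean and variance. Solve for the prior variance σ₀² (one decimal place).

σ₀² = 14.5

Posterior precision equals prior precision plus data precision: 1/σ_n² = 1/σ₀² + n/σ².
So 1/σ₀² = 1/1.4160 − 13/20.4 = 0.706215 − 0.637255 = 0.068960.
Hence σ₀² = 1/0.068960 ≈ 14.5.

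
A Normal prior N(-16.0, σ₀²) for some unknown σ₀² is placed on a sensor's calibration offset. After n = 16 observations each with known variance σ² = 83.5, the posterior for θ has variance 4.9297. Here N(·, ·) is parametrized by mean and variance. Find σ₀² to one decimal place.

σ₀² = 89.0

For the Normal–Normal model with known σ², precisions add: τ_n = τ₀ + n/σ².
So 1/σ₀² = 1/4.9297 − 16/83.5 = 0.202852 − 0.191617 = 0.011235.
Hence σ₀² = 1/0.011235 ≈ 89.0.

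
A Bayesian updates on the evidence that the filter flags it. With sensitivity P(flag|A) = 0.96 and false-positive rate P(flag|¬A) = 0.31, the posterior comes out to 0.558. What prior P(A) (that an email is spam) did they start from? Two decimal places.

In odds form, posterior odds = prior odds × likelihood ratio, so prior odds = posterior odds ÷ LR.
Posterior odds = 0.558/(1−0.558) = 1.2624. LR = 0.96/0.31 = 3.0968.
Prior odds = 1.2624/3.0968 = 0.4076, so P(A) = 0.4076/(1+0.4076) ≈ 0.29.

P(A) = 0.29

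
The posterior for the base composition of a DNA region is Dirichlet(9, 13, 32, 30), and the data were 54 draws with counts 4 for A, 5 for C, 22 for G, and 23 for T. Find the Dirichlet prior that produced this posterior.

For a Dirichlet(α) prior with multinomial counts c, the posterior is Dirichlet(α + c) componentwise.
Subtract each count from the matching posterior parameter: 9−4=5, 13−5=8, 32−22=10, 30−23=7.

Dirichlet(5, 8, 10, 7)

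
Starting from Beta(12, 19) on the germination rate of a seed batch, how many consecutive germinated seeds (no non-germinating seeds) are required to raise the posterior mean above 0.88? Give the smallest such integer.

k = 128

After k germinated seeds and 0 non-germinating seeds the posterior is Beta(12+k, 19), with mean (12+k)/(12+19+k).
Set (12+k)/(31+k) > 0.88 and solve: k > (0.88·31 − 12)/(1 − 0.88) = 127.333.
The smallest integer exceeding 127.333 is 128, and checking k=128: (140)/(159) = 0.8805 > 0.88.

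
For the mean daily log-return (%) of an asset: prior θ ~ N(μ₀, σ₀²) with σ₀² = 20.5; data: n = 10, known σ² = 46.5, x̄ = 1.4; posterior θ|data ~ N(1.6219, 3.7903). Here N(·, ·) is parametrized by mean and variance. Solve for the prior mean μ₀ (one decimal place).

μ₀ = 2.6

The posterior mean is a precision-weighted average: μ_n = (τ₀μ₀ + τ_data·x̄)/(τ₀+τ_data), with τ₀=1/σ₀² and τ_data=n/σ².
Here τ₀ = 1/20.5 = 0.048780 and τ_data = 10/46.5 = 0.215054, so τ_n = 0.263834.
Rearranging for μ₀: μ₀ = (μ_n·τ_n − τ_data·x̄)/τ₀ = (1.6219·0.263834 − 0.215054·1.4) / 0.048780 = 0.126837/0.048780 ≈ 2.6.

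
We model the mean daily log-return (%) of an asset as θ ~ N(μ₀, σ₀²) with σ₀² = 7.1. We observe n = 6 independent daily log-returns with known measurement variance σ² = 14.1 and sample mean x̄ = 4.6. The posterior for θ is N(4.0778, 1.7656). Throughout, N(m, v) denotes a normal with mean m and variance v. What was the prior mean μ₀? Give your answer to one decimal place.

μ₀ = 2.5

With known observation variance, the Normal–Normal posterior has precision τ_n = τ₀ + n/σ² and mean μ_n = (τ₀μ₀ + (n/σ²)x̄)/τ_n.
Here τ₀ = 1/7.1 = 0.140845 and τ_data = 6/14.1 = 0.425532, so τ_n = 0.566377.
Rearranging for μ₀: μ₀ = (μ_n·τ_n − τ_data·x̄)/τ₀ = (4.0778·0.566377 − 0.425532·4.6) / 0.140845 = 0.352125/0.140845 ≈ 2.5.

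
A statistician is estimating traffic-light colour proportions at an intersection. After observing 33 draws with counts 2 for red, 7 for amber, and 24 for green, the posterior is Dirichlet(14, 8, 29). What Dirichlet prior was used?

For a Dirichlet(α) prior with multinomial counts c, the posterior is Dirichlet(α + c) componentwise.
Subtract each count from the matching posterior parameter: 14−2=12, 8−7=1, 29−24=5.

Dirichlet(12, 1, 5)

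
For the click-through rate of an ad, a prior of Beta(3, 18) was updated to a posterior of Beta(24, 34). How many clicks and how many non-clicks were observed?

Beta is conjugate to the binomial likelihood: posterior = Beta(a+s, b+f).
So s = 24 − 3 = 21 and f = 34 − 18 = 16.

21 clicks and 16 non-clicks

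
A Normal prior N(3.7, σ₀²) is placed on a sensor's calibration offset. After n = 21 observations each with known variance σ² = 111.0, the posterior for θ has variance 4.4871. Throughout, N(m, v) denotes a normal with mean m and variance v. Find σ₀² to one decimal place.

σ₀² = 29.7

For the Normal–Normal model with known σ², precisions add: τ_n = τ₀ + n/σ².
So 1/σ₀² = 1/4.4871 − 21/111.0 = 0.222861 − 0.189189 = 0.033672.
Hence σ₀² = 1/0.033672 ≈ 29.7.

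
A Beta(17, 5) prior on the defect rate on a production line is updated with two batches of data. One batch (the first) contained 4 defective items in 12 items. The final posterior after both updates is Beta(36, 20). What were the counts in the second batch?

Because Beta–binomial updating is additive in the counts, the combined data contributed (α_post−α_prior, β_post−β_prior) successes and failures.
Total across both batches: 36−17=19 defective items, 20−5=15 good items.
Subtract the first batch: 19−4=15 defective items and 15−8=7 good items.

15 defective items and 7 good items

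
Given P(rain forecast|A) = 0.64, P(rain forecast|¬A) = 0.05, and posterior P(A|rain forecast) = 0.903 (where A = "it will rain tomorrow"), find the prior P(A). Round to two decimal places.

P(A) = 0.42

In odds form, posterior odds = prior odds × likelihood ratio, so prior odds = posterior odds ÷ LR.
Posterior odds = 0.903/(1−0.903) = 9.3093. LR = 0.64/0.05 = 12.8000.
Prior odds = 9.3093/12.8000 = 0.7273, so P(A) = 0.7273/(1+0.7273) ≈ 0.42.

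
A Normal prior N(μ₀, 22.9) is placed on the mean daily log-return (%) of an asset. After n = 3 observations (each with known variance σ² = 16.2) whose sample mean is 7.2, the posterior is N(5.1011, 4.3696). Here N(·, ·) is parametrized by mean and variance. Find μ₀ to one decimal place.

The posterior mean is a precision-weighted average: μ_n = (τ₀μ₀ + τ_data·x̄)/(τ₀+τ_data), with τ₀=1/σ₀² and τ_data=n/σ².
Here τ₀ = 1/22.9 = 0.043668 and τ_data = 3/16.2 = 0.185185, so τ_n = 0.228853.
Rearranging for μ₀: μ₀ = (μ_n·τ_n − τ_data·x̄)/τ₀ = (5.1011·0.228853 − 0.185185·7.2) / 0.043668 = -0.165930/0.043668 ≈ -3.8.

μ₀ = -3.8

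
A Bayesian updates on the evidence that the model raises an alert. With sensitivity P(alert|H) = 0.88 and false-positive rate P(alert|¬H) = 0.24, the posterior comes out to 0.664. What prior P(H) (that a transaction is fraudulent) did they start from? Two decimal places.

P(H) = 0.35

Bayes' rule in odds form gives O(H|E) = O(H)·[P(E|H)/P(E|¬H)], hence O(H) = O(H|E)/LR.
Posterior odds = 0.664/(1−0.664) = 1.9762. LR = 0.88/0.24 = 3.6667.
Prior odds = 1.9762/3.6667 = 0.5390, so P(H) = 0.5390/(1+0.5390) ≈ 0.35.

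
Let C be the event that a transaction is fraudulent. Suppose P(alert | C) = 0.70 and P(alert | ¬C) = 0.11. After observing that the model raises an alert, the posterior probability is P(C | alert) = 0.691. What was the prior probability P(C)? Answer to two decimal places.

In odds form, posterior odds = prior odds × likelihood ratio, so prior odds = posterior odds ÷ LR.
Posterior odds = 0.691/(1−0.691) = 2.2362. LR = 0.70/0.11 = 6.3636.
Prior odds = 2.2362/6.3636 = 0.3514, so P(C) = 0.3514/(1+0.3514) ≈ 0.26.

P(C) = 0.26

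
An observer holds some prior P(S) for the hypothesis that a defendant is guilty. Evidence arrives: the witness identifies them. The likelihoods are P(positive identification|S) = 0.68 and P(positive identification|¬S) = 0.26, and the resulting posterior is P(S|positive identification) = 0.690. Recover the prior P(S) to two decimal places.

P(S) = 0.46

Bayes' rule in odds form gives O(S|E) = O(S)·[P(E|S)/P(E|¬S)], hence O(S) = O(S|E)/LR.
Posterior odds = 0.690/(1−0.690) = 2.2258. LR = 0.68/0.26 = 2.6154.
Prior odds = 2.2258/2.6154 = 0.8510, so P(S) = 0.8510/(1+0.8510) ≈ 0.46.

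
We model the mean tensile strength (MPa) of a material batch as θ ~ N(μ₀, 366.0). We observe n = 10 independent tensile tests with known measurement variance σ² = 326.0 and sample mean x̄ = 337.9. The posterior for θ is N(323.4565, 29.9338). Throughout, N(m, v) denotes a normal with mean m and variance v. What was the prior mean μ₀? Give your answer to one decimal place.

With known observation variance, the Normal–Normal posterior has precision τ_n = τ₀ + n/σ² and mean μ_n = (τ₀μ₀ + (n/σ²)x̄)/τ_n.
Here τ₀ = 1/366.0 = 0.002732 and τ_data = 10/326.0 = 0.030675, so τ_n = 0.033407.
Rearranging for μ₀: μ₀ = (μ_n·τ_n − τ_data·x̄)/τ₀ = (323.4565·0.033407 − 0.030675·337.9) / 0.002732 = 0.440629/0.002732 ≈ 161.3.

μ₀ = 161.3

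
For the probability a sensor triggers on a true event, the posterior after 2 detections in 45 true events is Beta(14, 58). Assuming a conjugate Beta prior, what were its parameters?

Beta(12, 15)

Under Beta–binomial conjugacy the posterior parameters are (α+s, β+f).
Subtract the data counts: 14−2=12, 58−43=15.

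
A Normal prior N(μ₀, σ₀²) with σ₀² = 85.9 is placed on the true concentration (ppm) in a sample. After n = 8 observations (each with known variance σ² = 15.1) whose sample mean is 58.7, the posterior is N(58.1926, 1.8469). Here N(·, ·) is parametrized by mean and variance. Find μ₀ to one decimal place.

μ₀ = 35.1

The posterior mean is a precision-weighted average: μ_n = (τ₀μ₀ + τ_data·x̄)/(τ₀+τ_data), with τ₀=1/σ₀² and τ_data=n/σ².
Here τ₀ = 1/85.9 = 0.011641 and τ_data = 8/15.1 = 0.529801, so τ_n = 0.541442.
Rearranging for μ₀: μ₀ = (μ_n·τ_n − τ_data·x̄)/τ₀ = (58.1926·0.541442 − 0.529801·58.7) / 0.011641 = 0.408599/0.011641 ≈ 35.1.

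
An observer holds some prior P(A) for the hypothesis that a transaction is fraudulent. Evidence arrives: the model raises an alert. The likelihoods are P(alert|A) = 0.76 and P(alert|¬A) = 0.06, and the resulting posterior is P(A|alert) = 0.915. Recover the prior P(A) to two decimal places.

P(A) = 0.46

In odds form, posterior odds = prior odds × likelihood ratio, so prior odds = posterior odds ÷ LR.
Posterior odds = 0.915/(1−0.915) = 10.7647. LR = 0.76/0.06 = 12.6667.
Prior odds = 10.7647/12.6667 = 0.8498, so P(A) = 0.8498/(1+0.8498) ≈ 0.46.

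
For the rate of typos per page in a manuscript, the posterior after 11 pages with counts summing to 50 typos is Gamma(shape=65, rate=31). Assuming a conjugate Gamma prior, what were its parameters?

Gamma(shape=15, rate=20)

Gamma–Poisson conjugacy: posterior shape = α + Σxᵢ, posterior rate = β + n.
So α = 65 − 50 = 15 and β = 31 − 11 = 20.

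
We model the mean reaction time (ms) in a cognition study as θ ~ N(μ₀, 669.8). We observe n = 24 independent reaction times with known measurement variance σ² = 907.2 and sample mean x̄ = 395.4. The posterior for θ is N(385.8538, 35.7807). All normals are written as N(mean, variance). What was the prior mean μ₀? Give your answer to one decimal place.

μ₀ = 216.7

The posterior mean is a precision-weighted average: μ_n = (τ₀μ₀ + τ_data·x̄)/(τ₀+τ_data), with τ₀=1/σ₀² and τ_data=n/σ².
Here τ₀ = 1/669.8 = 0.001493 and τ_data = 24/907.2 = 0.026455, so τ_n = 0.027948.
Rearranging for μ₀: μ₀ = (μ_n·τ_n − τ_data·x̄)/τ₀ = (385.8538·0.027948 − 0.026455·395.4) / 0.001493 = 0.323535/0.001493 ≈ 216.7.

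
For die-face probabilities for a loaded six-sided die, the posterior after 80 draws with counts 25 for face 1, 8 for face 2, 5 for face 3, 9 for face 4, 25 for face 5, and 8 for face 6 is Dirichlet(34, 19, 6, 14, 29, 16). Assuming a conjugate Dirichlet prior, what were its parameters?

For a Dirichlet(α) prior with multinomial counts c, the posterior is Dirichlet(α + c) componentwise.
Subtract each count from the matching posterior parameter: 34−25=9, 19−8=11, 6−5=1, 14−9=5, 29−25=4, 16−8=8.

Dirichlet(9, 11, 1, 5, 4, 8)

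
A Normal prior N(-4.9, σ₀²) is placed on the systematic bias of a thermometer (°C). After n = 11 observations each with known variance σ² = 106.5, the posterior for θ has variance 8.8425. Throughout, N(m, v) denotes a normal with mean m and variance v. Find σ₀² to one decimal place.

Posterior precision equals prior precision plus data precision: 1/σ_n² = 1/σ₀² + n/σ².
So 1/σ₀² = 1/8.8425 − 11/106.5 = 0.113090 − 0.103286 = 0.009804.
Hence σ₀² = 1/0.009804 ≈ 102.0.

σ₀² = 102.0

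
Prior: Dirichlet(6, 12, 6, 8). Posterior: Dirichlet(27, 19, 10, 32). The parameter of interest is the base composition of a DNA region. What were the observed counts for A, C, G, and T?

counts (21, 7, 4, 24)

For a Dirichlet(α) prior with multinomial counts c, the posterior is Dirichlet(α + c) componentwise.
Counts are posterior − prior componentwise: 27−6=21, 19−12=7, 10−6=4, 32−8=24.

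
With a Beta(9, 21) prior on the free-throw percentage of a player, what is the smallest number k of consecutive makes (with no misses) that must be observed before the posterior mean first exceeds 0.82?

k = 87

After k makes and 0 misses the posterior is Beta(9+k, 21), with mean (9+k)/(9+21+k).
Set (9+k)/(30+k) > 0.82 and solve: k > (0.82·30 − 9)/(1 − 0.82) = 86.667.
The smallest integer exceeding 86.667 is 87, and checking k=87: (96)/(117) = 0.8205 > 0.82.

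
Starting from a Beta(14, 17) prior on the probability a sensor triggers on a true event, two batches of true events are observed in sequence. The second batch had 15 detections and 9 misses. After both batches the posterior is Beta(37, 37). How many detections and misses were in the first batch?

8 detections and 11 misses

Because Beta–binomial updating is additive in the counts, the combined data contributed (α_post−α_prior, β_post−β_prior) successes and failures.
Total across both batches: 37−14=23 detections, 37−17=20 misses.
Subtract the second batch: 23−15=8 detections and 20−9=11 misses.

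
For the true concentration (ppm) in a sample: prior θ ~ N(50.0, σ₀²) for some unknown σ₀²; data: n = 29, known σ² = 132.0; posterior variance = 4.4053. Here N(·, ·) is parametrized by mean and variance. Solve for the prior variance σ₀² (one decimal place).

For the Normal–Normal model with known σ², precisions add: τ_n = τ₀ + n/σ².
So 1/σ₀² = 1/4.4053 − 29/132.0 = 0.226999 − 0.219697 = 0.007302.
Hence σ₀² = 1/0.007302 ≈ 136.9.

σ₀² = 136.9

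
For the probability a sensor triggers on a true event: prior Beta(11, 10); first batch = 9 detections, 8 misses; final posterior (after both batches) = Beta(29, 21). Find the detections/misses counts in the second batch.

9 detections and 3 misses

Sequential conjugate updates are equivalent to a single update on the pooled data, so total successes = posterior α − prior α and total failures = posterior β − prior β.
Total across both batches: 29−11=18 detections, 21−10=11 misses.
Subtract the first batch: 18−9=9 detections and 11−8=3 misses.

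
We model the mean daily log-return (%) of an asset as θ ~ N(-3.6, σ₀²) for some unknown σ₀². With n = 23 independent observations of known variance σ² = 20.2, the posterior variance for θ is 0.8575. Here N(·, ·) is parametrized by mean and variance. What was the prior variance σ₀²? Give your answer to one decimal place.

σ₀² = 36.3

For the Normal–Normal model with known σ², precisions add: τ_n = τ₀ + n/σ².
So 1/σ₀² = 1/0.8575 − 23/20.2 = 1.166181 − 1.138614 = 0.027567.
Hence σ₀² = 1/0.027567 ≈ 36.3.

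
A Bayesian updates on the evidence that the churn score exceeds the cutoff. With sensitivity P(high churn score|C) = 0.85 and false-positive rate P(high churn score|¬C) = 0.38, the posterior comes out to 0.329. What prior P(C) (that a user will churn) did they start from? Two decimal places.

P(C) = 0.18

Bayes' rule in odds form gives O(C|E) = O(C)·[P(E|C)/P(E|¬C)], hence O(C) = O(C|E)/LR.
Posterior odds = 0.329/(1−0.329) = 0.4903. LR = 0.85/0.38 = 2.2368.
Prior odds = 0.4903/2.2368 = 0.2192, so P(C) = 0.2192/(1+0.2192) ≈ 0.18.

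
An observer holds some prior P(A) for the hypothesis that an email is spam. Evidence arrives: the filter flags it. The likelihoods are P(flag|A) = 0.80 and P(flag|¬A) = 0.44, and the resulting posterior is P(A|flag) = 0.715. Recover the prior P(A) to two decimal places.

Bayes' rule in odds form gives O(A|E) = O(A)·[P(E|A)/P(E|¬A)], hence O(A) = O(A|E)/LR.
Posterior odds = 0.715/(1−0.715) = 2.5088. LR = 0.80/0.44 = 1.8182.
Prior odds = 2.5088/1.8182 = 1.3798, so P(A) = 1.3798/(1+1.3798) ≈ 0.58.

P(A) = 0.58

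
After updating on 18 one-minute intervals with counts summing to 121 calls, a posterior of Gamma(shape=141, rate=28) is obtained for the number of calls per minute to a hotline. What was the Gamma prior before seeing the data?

Gamma–Poisson conjugacy: posterior shape = α + Σxᵢ, posterior rate = β + n.
So α = 141 − 121 = 20 and β = 28 − 18 = 10.

Gamma(shape=20, rate=10)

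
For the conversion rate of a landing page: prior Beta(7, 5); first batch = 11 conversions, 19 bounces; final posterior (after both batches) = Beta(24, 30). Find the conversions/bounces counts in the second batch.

Because Beta–binomial updating is additive in the counts, the combined data contributed (α_post−α_prior, β_post−β_prior) successes and failures.
Total across both batches: 24−7=17 conversions, 30−5=25 bounces.
Subtract the first batch: 17−11=6 conversions and 25−19=6 bounces.

6 conversions and 6 bounces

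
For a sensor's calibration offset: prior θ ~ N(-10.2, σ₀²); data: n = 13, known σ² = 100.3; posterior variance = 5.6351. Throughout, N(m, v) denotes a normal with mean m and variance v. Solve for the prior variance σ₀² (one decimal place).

σ₀² = 20.9

For the Normal–Normal model with known σ², precisions add: τ_n = τ₀ + n/σ².
So 1/σ₀² = 1/5.6351 − 13/100.3 = 0.177459 − 0.129611 = 0.047848.
Hence σ₀² = 1/0.047848 ≈ 20.9.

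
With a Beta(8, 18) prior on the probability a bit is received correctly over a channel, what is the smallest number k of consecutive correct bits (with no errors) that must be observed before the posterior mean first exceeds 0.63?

k = 23

After k correct bits and 0 errors the posterior is Beta(8+k, 18), with mean (8+k)/(8+18+k).
Set (8+k)/(26+k) > 0.63 and solve: k > (0.63·26 − 8)/(1 − 0.63) = 22.649.
The smallest integer exceeding 22.649 is 23.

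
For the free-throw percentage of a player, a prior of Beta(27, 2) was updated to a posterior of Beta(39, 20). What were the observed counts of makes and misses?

12 makes and 18 misses

Under Beta–binomial conjugacy the posterior parameters are (a+s, b+f).
Match parameters: s=39−27=12, f=20−2=18.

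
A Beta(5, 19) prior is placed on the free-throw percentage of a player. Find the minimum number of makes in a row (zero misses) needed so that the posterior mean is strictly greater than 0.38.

After k makes and 0 misses the posterior is Beta(5+k, 19), with mean (5+k)/(5+19+k).
Set (5+k)/(24+k) > 0.38 and solve: k > (0.38·24 − 5)/(1 − 0.38) = 6.645.
The smallest integer exceeding 6.645 is 7.

k = 7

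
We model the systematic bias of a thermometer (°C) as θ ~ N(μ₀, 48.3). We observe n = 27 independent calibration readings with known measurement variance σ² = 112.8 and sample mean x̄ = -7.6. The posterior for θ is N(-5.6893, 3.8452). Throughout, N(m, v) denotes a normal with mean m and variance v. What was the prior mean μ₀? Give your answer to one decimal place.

The posterior mean is a precision-weighted average: μ_n = (τ₀μ₀ + τ_data·x̄)/(τ₀+τ_data), with τ₀=1/σ₀² and τ_data=n/σ².
Here τ₀ = 1/48.3 = 0.020704 and τ_data = 27/112.8 = 0.239362, so τ_n = 0.260066.
Rearranging for μ₀: μ₀ = (μ_n·τ_n − τ_data·x̄)/τ₀ = (-5.6893·0.260066 − 0.239362·-7.6) / 0.020704 = 0.339558/0.020704 ≈ 16.4.

μ₀ = 16.4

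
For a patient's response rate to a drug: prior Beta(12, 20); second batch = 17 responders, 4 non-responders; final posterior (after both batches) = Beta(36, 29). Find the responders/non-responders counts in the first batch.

7 responders and 5 non-responders

Sequential conjugate updates are equivalent to a single update on the pooled data, so total successes = posterior α − prior α and total failures = posterior β − prior β.
Total across both batches: 36−12=24 responders, 29−20=9 non-responders.
Subtract the second batch: 24−17=7 responders and 9−4=5 non-responders.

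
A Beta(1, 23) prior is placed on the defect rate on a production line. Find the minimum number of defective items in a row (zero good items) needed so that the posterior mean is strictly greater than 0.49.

After k defective items and 0 good items the posterior is Beta(1+k, 23), with mean (1+k)/(1+23+k).
Set (1+k)/(24+k) > 0.49 and solve: k > (0.49·24 − 1)/(1 − 0.49) = 21.098.
The smallest integer exceeding 21.098 is 22, and checking k=22: (23)/(46) = 0.5000 > 0.49.

k = 22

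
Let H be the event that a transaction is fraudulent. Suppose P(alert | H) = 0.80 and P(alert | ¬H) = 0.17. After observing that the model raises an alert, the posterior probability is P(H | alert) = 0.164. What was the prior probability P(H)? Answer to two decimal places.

P(H) = 0.04

Bayes' rule in odds form gives O(H|E) = O(H)·[P(E|H)/P(E|¬H)], hence O(H) = O(H|E)/LR.
Posterior odds = 0.164/(1−0.164) = 0.1962. LR = 0.80/0.17 = 4.7059.
Prior odds = 0.1962/4.7059 = 0.0417, so P(H) = 0.0417/(1+0.0417) ≈ 0.04.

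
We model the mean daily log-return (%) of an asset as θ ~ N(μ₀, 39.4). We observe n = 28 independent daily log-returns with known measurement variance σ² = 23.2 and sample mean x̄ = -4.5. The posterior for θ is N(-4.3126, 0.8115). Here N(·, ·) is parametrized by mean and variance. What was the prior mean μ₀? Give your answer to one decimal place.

With known observation variance, the Normal–Normal posterior has precision τ_n = τ₀ + n/σ² and mean μ_n = (τ₀μ₀ + (n/σ²)x̄)/τ_n.
Here τ₀ = 1/39.4 = 0.025381 and τ_data = 28/23.2 = 1.206897, so τ_n = 1.232278.
Rearranging for μ₀: μ₀ = (μ_n·τ_n − τ_data·x̄)/τ₀ = (-4.3126·1.232278 − 1.206897·-4.5) / 0.025381 = 0.116714/0.025381 ≈ 4.6.

μ₀ = 4.6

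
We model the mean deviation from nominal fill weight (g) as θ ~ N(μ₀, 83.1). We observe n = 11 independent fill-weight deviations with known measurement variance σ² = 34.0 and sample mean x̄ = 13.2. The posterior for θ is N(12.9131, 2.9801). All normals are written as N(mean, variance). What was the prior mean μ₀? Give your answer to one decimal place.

The posterior mean is a precision-weighted average: μ_n = (τ₀μ₀ + τ_data·x̄)/(τ₀+τ_data), with τ₀=1/σ₀² and τ_data=n/σ².
Here τ₀ = 1/83.1 = 0.012034 and τ_data = 11/34.0 = 0.323529, so τ_n = 0.335563.
Rearranging for μ₀: μ₀ = (μ_n·τ_n − τ_data·x̄)/τ₀ = (12.9131·0.335563 − 0.323529·13.2) / 0.012034 = 0.062576/0.012034 ≈ 5.2.

μ₀ = 5.2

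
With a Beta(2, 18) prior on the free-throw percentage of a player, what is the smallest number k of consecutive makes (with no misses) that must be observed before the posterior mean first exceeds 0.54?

After k makes and 0 misses the posterior is Beta(2+k, 18), with mean (2+k)/(2+18+k).
Set (2+k)/(20+k) > 0.54 and solve: k > (0.54·20 − 2)/(1 − 0.54) = 19.130.
The smallest integer exceeding 19.130 is 20.

k = 20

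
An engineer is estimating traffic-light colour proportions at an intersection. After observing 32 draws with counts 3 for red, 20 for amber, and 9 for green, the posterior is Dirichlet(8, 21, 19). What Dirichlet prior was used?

For a Dirichlet(α) prior with multinomial counts c, the posterior is Dirichlet(α + c) componentwise.
Subtract each count from the matching posterior parameter: 8−3=5, 21−20=1, 19−9=10.

Dirichlet(5, 1, 10)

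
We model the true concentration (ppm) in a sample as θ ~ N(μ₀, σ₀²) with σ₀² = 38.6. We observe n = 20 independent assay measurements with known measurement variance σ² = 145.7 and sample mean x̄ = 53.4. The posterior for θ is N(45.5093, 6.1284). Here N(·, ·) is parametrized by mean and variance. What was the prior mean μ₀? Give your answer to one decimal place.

μ₀ = 3.7

The posterior mean is a precision-weighted average: μ_n = (τ₀μ₀ + τ_data·x̄)/(τ₀+τ_data), with τ₀=1/σ₀² and τ_data=n/σ².
Here τ₀ = 1/38.6 = 0.025907 and τ_data = 20/145.7 = 0.137268, so τ_n = 0.163175.
Rearranging for μ₀: μ₀ = (μ_n·τ_n − τ_data·x̄)/τ₀ = (45.5093·0.163175 − 0.137268·53.4) / 0.025907 = 0.095869/0.025907 ≈ 3.7.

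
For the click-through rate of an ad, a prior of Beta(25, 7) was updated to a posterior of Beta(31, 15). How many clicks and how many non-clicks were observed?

Beta is conjugate to the binomial likelihood: posterior = Beta(α+s, β+f).
So s = 31 − 25 = 6 and f = 15 − 7 = 8.

6 clicks and 8 non-clicks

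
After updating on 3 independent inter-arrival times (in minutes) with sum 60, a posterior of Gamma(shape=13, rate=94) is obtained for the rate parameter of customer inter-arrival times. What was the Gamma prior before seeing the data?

Gamma–exponential conjugacy: posterior shape = α + n, posterior rate = β + Σtᵢ.
So α = 13 − 3 = 10 and β = 94 − 60 = 34.

Gamma(shape=10, rate=34)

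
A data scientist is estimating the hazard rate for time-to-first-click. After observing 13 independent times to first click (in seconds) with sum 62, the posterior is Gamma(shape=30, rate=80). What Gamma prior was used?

Gamma(shape=17, rate=18)

Gamma–exponential conjugacy: posterior shape = α + n, posterior rate = β + Σtᵢ.
So α = 30 − 13 = 17 and β = 80 − 62 = 18.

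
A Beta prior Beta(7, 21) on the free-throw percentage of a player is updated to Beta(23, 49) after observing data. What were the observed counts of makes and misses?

16 makes and 28 misses

Under Beta–binomial conjugacy the posterior parameters are (α+s, β+f).
So s = 23 − 7 = 16 and f = 49 − 21 = 28.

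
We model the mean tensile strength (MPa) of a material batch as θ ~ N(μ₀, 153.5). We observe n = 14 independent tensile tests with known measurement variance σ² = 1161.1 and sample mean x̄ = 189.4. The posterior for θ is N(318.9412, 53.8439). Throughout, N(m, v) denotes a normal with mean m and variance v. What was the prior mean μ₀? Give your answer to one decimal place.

μ₀ = 558.7

The posterior mean is a precision-weighted average: μ_n = (τ₀μ₀ + τ_data·x̄)/(τ₀+τ_data), with τ₀=1/σ₀² and τ_data=n/σ².
Here τ₀ = 1/153.5 = 0.006515 and τ_data = 14/1161.1 = 0.012058, so τ_n = 0.018573.
Rearranging for μ₀: μ₀ = (μ_n·τ_n − τ_data·x̄)/τ₀ = (318.9412·0.018573 − 0.012058·189.4) / 0.006515 = 3.639910/0.006515 ≈ 558.7.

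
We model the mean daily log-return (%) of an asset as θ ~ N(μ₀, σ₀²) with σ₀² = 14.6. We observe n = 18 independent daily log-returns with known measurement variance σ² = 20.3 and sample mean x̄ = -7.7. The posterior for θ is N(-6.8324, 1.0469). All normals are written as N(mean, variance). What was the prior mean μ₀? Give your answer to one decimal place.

The posterior mean is a precision-weighted average: μ_n = (τ₀μ₀ + τ_data·x̄)/(τ₀+τ_data), with τ₀=1/σ₀² and τ_data=n/σ².
Here τ₀ = 1/14.6 = 0.068493 and τ_data = 18/20.3 = 0.886700, so τ_n = 0.955193.
Rearranging for μ₀: μ₀ = (μ_n·τ_n − τ_data·x̄)/τ₀ = (-6.8324·0.955193 − 0.886700·-7.7) / 0.068493 = 0.301329/0.068493 ≈ 4.4.

μ₀ = 4.4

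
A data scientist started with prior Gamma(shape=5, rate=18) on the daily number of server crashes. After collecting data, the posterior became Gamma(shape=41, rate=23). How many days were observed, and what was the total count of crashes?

n = 5 days with total 36 crashes

Gamma–Poisson conjugacy: posterior shape = α + Σxᵢ, posterior rate = β + n.
Matching: Σxᵢ = 41 − 5 = 36 and n = 23 − 18 = 5.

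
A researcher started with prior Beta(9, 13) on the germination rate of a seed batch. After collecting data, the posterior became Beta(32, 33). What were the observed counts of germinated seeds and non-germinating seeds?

23 germinated seeds and 20 non-germinating seeds

Under Beta–binomial conjugacy the posterior parameters are (a+s, b+f).
So s = 32 − 9 = 23 and f = 33 − 13 = 20.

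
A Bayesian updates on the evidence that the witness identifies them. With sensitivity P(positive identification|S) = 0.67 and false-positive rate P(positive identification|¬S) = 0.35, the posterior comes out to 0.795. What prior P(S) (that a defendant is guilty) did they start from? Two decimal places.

P(S) = 0.67

Bayes' rule in odds form gives O(S|E) = O(S)·[P(E|S)/P(E|¬S)], hence O(S) = O(S|E)/LR.
Posterior odds = 0.795/(1−0.795) = 3.8780. LR = 0.67/0.35 = 1.9143.
Prior odds = 3.8780/1.9143 = 2.0258, so P(S) = 2.0258/(1+2.0258) ≈ 0.67.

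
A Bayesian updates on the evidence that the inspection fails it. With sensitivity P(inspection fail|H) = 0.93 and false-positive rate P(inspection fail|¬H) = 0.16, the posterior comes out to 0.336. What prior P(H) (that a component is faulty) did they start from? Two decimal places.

P(H) = 0.08

In odds form, posterior odds = prior odds × likelihood ratio, so prior odds = posterior odds ÷ LR.
Posterior odds = 0.336/(1−0.336) = 0.5060. LR = 0.93/0.16 = 5.8125.
Prior odds = 0.5060/5.8125 = 0.0871, so P(H) = 0.0871/(1+0.0871) ≈ 0.08.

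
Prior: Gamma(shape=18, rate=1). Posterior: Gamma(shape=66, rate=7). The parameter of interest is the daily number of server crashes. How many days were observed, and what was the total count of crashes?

Gamma–Poisson conjugacy: posterior shape = α + Σxᵢ, posterior rate = β + n.
Matching: Σxᵢ = 66 − 18 = 48 and n = 7 − 1 = 6.

n = 6 days with total 48 crashes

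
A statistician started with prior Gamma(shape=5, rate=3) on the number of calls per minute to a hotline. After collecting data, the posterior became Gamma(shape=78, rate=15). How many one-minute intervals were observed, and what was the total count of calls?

A Gamma(α, β) prior (rate parametrization) on a Poisson rate with n observations summing to S gives posterior Gamma(α+S, β+n).
Matching: Σxᵢ = 78 − 5 = 73 and n = 15 − 3 = 12.

n = 12 one-minute intervals with total 73 calls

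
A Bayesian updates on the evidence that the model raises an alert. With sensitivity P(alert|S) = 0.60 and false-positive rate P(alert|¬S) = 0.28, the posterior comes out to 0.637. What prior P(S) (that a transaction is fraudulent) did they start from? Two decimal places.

In odds form, posterior odds = prior odds × likelihood ratio, so prior odds = posterior odds ÷ LR.
Posterior odds = 0.637/(1−0.637) = 1.7548. LR = 0.60/0.28 = 2.1429.
Prior odds = 1.7548/2.1429 = 0.8189, so P(S) = 0.8189/(1+0.8189) ≈ 0.45.

P(S) = 0.45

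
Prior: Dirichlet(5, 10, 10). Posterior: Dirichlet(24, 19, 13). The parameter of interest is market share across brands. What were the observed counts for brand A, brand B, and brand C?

counts (19, 9, 3)

For a Dirichlet(α) prior with multinomial counts c, the posterior is Dirichlet(α + c) componentwise.
Counts are posterior − prior componentwise: 24−5=19, 19−10=9, 13−10=3.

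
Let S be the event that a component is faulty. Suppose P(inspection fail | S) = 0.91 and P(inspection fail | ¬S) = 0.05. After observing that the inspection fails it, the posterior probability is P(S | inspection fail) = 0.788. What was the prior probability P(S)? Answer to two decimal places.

P(S) = 0.17

Bayes' rule in odds form gives O(S|E) = O(S)·[P(E|S)/P(E|¬S)], hence O(S) = O(S|E)/LR.
Posterior odds = 0.788/(1−0.788) = 3.7170. LR = 0.91/0.05 = 18.2000.
Prior odds = 3.7170/18.2000 = 0.2042, so P(S) = 0.2042/(1+0.2042) ≈ 0.17.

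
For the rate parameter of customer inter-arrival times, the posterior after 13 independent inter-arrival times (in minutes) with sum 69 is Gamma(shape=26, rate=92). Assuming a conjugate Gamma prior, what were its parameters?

Gamma(shape=13, rate=23)

Gamma–exponential conjugacy: posterior shape = α + n, posterior rate = β + Σtᵢ.
So α = 26 − 13 = 13 and β = 92 − 69 = 23.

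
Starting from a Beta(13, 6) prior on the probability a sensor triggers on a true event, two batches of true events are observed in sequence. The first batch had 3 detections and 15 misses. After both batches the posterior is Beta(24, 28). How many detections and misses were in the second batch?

Sequential conjugate updates are equivalent to a single update on the pooled data, so total successes = posterior α − prior α and total failures = posterior β − prior β.
Total across both batches: 24−13=11 detections, 28−6=22 misses.
Subtract the first batch: 11−3=8 detections and 22−15=7 misses.

8 detections and 7 misses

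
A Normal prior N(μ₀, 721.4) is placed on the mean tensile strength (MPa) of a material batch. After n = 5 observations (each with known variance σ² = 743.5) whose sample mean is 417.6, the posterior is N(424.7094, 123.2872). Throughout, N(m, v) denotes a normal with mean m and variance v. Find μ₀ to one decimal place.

μ₀ = 459.2

With known observation variance, the Normal–Normal posterior has precision τ_n = τ₀ + n/σ² and mean μ_n = (τ₀μ₀ + (n/σ²)x̄)/τ_n.
Here τ₀ = 1/721.4 = 0.001386 and τ_data = 5/743.5 = 0.006725, so τ_n = 0.008111.
Rearranging for μ₀: μ₀ = (μ_n·τ_n − τ_data·x̄)/τ₀ = (424.7094·0.008111 − 0.006725·417.6) / 0.001386 = 0.636458/0.001386 ≈ 459.2.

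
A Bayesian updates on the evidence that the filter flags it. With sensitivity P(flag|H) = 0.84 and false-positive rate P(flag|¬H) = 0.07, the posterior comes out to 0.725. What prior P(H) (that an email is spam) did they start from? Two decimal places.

P(H) = 0.18

Bayes' rule in odds form gives O(H|E) = O(H)·[P(E|H)/P(E|¬H)], hence O(H) = O(H|E)/LR.
Posterior odds = 0.725/(1−0.725) = 2.6364. LR = 0.84/0.07 = 12.0000.
Prior odds = 2.6364/12.0000 = 0.2197, so P(H) = 0.2197/(1+0.2197) ≈ 0.18.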